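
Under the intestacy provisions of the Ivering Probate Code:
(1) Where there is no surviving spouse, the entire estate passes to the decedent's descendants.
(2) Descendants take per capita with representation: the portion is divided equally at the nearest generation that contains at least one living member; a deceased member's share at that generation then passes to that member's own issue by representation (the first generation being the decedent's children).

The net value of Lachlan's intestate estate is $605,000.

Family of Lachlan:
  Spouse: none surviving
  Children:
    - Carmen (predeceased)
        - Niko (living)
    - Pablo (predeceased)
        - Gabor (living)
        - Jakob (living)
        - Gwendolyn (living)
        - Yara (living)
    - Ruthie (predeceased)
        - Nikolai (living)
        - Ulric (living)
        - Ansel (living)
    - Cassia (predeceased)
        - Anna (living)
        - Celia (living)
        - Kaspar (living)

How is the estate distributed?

The entire $605,000 passes to the descendants.
No child survives, so the initial division is made at the grandchildren's generation.
That amount ($605,000) is divided into 11 shares of $55,000: Niko, Gabor, Jakob, Gwendolyn, Yara, Nikolai, Ulric, Ansel, Anna, Celia, and Kaspar each take $55,000.

Niko: $55,000; Gabor: $55,000; Jakob: $55,000; Gwendolyn: $55,000; Yara: $55,000; Nikolai: $55,000; Ulric: $55,000; Ansel: $55,000; Anna: $55,000; Celia: $55,000; Kaspar: $55,000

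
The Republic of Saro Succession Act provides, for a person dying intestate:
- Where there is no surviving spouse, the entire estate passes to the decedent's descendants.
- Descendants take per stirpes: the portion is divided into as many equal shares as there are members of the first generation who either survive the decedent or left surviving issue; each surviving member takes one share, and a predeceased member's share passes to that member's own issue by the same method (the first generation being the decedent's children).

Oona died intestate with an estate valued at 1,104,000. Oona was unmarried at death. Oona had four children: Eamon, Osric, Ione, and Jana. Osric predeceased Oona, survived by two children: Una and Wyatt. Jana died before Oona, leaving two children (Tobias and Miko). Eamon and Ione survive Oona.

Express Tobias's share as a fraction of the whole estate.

The entire 1,104,000 passes to the descendants.
That amount (1,104,000) is divided into 4 shares of 276,000: Eamon and Ione each take 276,000; Osric's 276,000 share passes to Osric's issue; Jana's 276,000 share passes to Jana's issue.
Osric's share (276,000) is divided into 2 shares of 138,000: Una and Wyatt each take 138,000.
Jana's share (276,000) is divided into 2 shares of 138,000: Tobias and Miko each take 138,000.

Tobias receives 1/8 of the estate.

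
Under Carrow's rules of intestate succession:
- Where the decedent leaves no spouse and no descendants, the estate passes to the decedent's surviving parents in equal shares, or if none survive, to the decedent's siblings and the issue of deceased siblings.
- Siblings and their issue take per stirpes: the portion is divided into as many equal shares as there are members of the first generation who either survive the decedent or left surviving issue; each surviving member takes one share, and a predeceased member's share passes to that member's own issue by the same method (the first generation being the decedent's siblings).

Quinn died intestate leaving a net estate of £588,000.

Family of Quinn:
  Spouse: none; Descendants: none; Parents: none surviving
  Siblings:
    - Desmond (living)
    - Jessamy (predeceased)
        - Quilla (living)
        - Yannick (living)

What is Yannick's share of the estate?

Yannick receives £147,000.

The entire £588,000 passes to the siblings and their issue.
That amount (£588,000) is divided into 2 shares of £294,000: Desmond takes £294,000; Jessamy's £294,000 share passes to Jessamy's issue.
Jessamy's share (£294,000) is divided into 2 shares of £147,000: Quilla and Yannick each take £147,000.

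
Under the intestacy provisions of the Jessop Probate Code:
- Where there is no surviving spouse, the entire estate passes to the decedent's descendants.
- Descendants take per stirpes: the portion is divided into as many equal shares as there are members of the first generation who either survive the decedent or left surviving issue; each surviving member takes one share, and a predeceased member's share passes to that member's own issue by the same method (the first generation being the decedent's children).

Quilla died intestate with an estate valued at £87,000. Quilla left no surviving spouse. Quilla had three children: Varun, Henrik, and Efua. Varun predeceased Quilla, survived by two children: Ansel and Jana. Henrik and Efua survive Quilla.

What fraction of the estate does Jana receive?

Jana receives 1/6 of the estate.

The entire £87,000 passes to the descendants.
That amount (£87,000) is divided into 3 shares of £29,000: Henrik and Efua each take £29,000; Varun's £29,000 share passes to Varun's issue.
Varun's share (£29,000) is divided into 2 shares of £14,500: Ansel and Jana each take £14,500.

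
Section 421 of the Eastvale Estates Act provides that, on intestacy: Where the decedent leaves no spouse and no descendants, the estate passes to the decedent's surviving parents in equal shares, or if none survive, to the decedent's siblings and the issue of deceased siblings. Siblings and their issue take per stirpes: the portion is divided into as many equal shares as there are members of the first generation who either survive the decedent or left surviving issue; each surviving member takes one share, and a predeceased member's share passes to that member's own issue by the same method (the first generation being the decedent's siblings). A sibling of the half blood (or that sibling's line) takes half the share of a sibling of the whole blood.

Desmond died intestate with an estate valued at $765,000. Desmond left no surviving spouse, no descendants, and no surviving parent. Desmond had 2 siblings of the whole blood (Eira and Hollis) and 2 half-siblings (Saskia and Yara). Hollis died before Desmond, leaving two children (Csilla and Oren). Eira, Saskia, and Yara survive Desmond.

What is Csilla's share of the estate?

The entire $765,000 passes to the siblings and their issue.
Counting each half-blood sibling's line as half a unit, there are 3 units in $765,000, so one unit is $255,000. Whole-blood lines (Eira and Hollis) take $255,000 each; half-blood lines (Saskia and Yara) take $127,500 each.
Hollis's share ($255,000) is divided into 2 shares of $127,500: Csilla and Oren each take $127,500.

Csilla receives $127,500.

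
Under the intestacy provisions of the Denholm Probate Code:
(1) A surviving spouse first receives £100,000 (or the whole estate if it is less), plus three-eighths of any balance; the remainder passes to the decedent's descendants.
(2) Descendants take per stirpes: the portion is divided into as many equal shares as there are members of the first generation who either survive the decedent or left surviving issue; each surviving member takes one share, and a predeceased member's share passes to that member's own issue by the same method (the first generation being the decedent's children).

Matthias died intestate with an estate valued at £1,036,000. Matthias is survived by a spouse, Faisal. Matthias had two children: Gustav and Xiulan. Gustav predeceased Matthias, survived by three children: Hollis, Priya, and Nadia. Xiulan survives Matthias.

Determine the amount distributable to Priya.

Priya receives £97,500.

Faisal first takes £100,000, leaving a balance of £936,000. Faisal then takes three-eighths of the balance (£351,000), for a total of £451,000. The remaining £585,000 passes to the descendants.
The descendants' portion (£585,000) is divided into 2 shares of £292,500: Xiulan takes £292,500; Gustav's £292,500 share passes to Gustav's issue.
Gustav's share (£292,500) is divided into 3 shares of £97,500: Hollis, Priya, and Nadia each take £97,500.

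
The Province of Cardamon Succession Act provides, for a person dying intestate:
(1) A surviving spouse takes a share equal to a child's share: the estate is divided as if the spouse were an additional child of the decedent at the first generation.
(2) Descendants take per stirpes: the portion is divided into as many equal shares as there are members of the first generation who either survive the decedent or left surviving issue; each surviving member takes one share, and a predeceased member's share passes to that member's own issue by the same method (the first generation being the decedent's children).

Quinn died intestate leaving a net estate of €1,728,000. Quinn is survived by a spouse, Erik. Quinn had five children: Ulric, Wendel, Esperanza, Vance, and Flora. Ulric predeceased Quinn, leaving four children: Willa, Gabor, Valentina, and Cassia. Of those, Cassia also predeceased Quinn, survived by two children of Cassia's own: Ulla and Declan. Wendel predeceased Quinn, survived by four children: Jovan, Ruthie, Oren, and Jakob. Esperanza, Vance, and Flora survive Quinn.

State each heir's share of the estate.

The spouse counts as an additional share at the children's level, so there are 6 primary shares of €288,000. Erik takes one such share (€288,000).
The children's combined portion (€1,440,000) is divided into 5 shares of €288,000: Esperanza, Vance, and Flora each take €288,000; Ulric's €288,000 share passes to Ulric's issue; Wendel's €288,000 share passes to Wendel's issue.
Ulric's share (€288,000) is divided into 4 shares of €72,000: Willa, Gabor, and Valentina each take €72,000; Cassia's €72,000 share passes to Cassia's issue.
Cassia's share (€72,000) is divided into 2 shares of €36,000: Ulla and Declan each take €36,000.
Wendel's share (€288,000) is divided into 4 shares of €72,000: Jovan, Ruthie, Oren, and Jakob each take €72,000.

Erik: €288,000; Willa: €72,000; Gabor: €72,000; Valentina: €72,000; Ulla: €36,000; Declan: €36,000; Jovan: €72,000; Ruthie: €72,000; Oren: €72,000; Jakob: €72,000; Esperanza: €288,000; Vance: €288,000; Flora: €288,000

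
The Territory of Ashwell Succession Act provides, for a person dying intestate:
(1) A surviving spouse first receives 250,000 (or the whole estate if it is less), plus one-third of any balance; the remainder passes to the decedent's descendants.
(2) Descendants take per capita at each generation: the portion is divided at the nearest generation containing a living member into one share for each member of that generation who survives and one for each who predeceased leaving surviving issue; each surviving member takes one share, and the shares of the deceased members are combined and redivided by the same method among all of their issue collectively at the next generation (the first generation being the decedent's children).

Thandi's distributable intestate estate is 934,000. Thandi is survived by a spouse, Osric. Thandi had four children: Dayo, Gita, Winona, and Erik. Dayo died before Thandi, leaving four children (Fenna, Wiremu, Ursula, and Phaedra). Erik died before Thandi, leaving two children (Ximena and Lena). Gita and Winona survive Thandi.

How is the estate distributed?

Osric first takes 250,000, leaving a balance of 684,000. Osric then takes one-third of the balance (228,000), for a total of 478,000. The remaining 456,000 passes to the descendants.
The descendants' portion (456,000) is divided at the children's generation into 4 shares of 114,000. Gita and Winona each take 114,000. The 2 shares of the deceased (Dayo and Erik) are combined into a pool of 228,000.
That pool (228,000) is divided at the grandchildren's generation equally among Fenna, Wiremu, Ursula, Phaedra, Ximena, and Lena: 38,000 each.

Osric: 478,000; Fenna: 38,000; Wiremu: 38,000; Ursula: 38,000; Phaedra: 38,000; Gita: 114,000; Winona: 114,000; Ximena: 38,000; Lena: 38,000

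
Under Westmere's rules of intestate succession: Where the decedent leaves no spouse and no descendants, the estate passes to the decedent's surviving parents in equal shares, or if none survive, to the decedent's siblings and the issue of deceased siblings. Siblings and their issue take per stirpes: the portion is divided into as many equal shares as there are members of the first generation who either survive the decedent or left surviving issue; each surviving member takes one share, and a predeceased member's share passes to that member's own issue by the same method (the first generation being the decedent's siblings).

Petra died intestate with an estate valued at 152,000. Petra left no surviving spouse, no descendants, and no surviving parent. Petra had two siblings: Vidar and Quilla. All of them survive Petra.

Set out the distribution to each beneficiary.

Vidar: 76,000; Quilla: 76,000

The entire 152,000 passes to the siblings and their issue.
That amount (152,000) is divided into 2 shares of 76,000: Vidar and Quilla each take 76,000.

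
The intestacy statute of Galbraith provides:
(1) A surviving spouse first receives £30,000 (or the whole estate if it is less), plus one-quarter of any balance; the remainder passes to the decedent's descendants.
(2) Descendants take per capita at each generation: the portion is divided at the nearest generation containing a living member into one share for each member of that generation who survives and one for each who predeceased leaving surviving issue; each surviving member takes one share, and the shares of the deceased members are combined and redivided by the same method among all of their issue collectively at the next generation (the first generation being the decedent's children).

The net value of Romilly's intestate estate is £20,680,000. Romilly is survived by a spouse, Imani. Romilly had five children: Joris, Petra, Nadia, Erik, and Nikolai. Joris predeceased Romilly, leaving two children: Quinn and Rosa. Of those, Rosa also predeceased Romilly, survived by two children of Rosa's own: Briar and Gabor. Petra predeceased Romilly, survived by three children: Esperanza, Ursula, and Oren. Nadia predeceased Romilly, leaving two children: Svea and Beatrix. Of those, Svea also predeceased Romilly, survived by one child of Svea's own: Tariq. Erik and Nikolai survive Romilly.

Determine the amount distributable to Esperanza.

Imani first takes £30,000, leaving a balance of £20,650,000. Imani then takes one-quarter of the balance (£5,162,500), for a total of £5,192,500. The remaining £15,487,500 passes to the descendants.
The descendants' portion (£15,487,500) is divided at the children's generation into 5 shares of £3,097,500. Erik and Nikolai each take £3,097,500. The 3 shares of the deceased (Joris, Petra, and Nadia) are combined into a pool of £9,292,500.
That pool (£9,292,500) is divided at the grandchildren's generation into 7 shares of £1,327,500. Quinn, Esperanza, Ursula, Oren, and Beatrix each take £1,327,500. The 2 shares of the deceased (Rosa and Svea) are combined into a pool of £2,655,000.
That pool (£2,655,000) is divided at the great-grandchildren's generation equally among Briar, Gabor, and Tariq: £885,000 each.

Esperanza receives £1,327,500.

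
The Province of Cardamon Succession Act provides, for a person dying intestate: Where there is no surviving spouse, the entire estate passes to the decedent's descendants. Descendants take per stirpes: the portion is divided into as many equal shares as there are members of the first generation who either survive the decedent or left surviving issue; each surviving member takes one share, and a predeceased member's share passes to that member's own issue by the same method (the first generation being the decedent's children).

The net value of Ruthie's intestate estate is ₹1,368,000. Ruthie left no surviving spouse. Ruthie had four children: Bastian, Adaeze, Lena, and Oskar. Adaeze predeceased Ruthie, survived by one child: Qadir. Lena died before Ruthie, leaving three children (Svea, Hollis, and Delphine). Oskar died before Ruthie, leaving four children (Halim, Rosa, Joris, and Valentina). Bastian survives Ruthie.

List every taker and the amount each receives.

Bastian: ₹342,000; Qadir: ₹342,000; Svea: ₹114,000; Hollis: ₹114,000; Delphine: ₹114,000; Halim: ₹85,500; Rosa: ₹85,500; Joris: ₹85,500; Valentina: ₹85,500

The entire ₹1,368,000 passes to the descendants.
That amount (₹1,368,000) is divided into 4 shares of ₹342,000: Bastian takes ₹342,000; Adaeze's ₹342,000 share passes to Adaeze's issue; Lena's ₹342,000 share passes to Lena's issue; Oskar's ₹342,000 share passes to Oskar's issue.
Adaeze's share (₹342,000) passes entirely to Qadir.
Lena's share (₹342,000) is divided into 3 shares of ₹114,000: Svea, Hollis, and Delphine each take ₹114,000.
Oskar's share (₹342,000) is divided into 4 shares of ₹85,500: Halim, Rosa, Joris, and Valentina each take ₹85,500.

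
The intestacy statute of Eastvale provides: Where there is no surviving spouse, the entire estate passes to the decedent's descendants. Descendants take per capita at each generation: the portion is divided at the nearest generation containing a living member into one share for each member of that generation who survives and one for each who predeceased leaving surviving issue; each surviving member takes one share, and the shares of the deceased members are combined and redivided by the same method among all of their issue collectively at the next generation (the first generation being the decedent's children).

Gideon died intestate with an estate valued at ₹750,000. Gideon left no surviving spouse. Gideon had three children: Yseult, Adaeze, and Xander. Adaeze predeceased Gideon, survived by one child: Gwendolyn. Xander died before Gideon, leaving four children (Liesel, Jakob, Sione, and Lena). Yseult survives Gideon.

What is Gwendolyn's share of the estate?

The entire ₹750,000 passes to the descendants.
That amount (₹750,000) is divided at the children's generation into 3 shares of ₹250,000. Yseult takes ₹250,000. The 2 shares of the deceased (Adaeze and Xander) are combined into a pool of ₹500,000.
That pool (₹500,000) is divided at the grandchildren's generation equally among Gwendolyn, Liesel, Jakob, Sione, and Lena: ₹100,000 each.

Gwendolyn receives ₹100,000.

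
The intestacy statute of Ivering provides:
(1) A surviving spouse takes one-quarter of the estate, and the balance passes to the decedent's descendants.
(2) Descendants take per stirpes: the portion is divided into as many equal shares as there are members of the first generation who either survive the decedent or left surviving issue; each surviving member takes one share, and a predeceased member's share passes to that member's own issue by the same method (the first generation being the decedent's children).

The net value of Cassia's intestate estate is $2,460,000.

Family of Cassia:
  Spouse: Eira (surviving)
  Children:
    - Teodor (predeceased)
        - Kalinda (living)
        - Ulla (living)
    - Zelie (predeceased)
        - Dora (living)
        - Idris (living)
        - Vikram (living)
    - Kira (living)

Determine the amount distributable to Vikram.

Eira takes one-quarter of $2,460,000 = $615,000. The remaining $1,845,000 passes to the descendants.
The descendants' portion ($1,845,000) is divided into 3 shares of $615,000: Kira takes $615,000; Teodor's $615,000 share passes to Teodor's issue; Zelie's $615,000 share passes to Zelie's issue.
Teodor's share ($615,000) is divided into 2 shares of $307,500: Kalinda and Ulla each take $307,500.
Zelie's share ($615,000) is divided into 3 shares of $205,000: Dora, Idris, and Vikram each take $205,000.

Vikram receives $205,000.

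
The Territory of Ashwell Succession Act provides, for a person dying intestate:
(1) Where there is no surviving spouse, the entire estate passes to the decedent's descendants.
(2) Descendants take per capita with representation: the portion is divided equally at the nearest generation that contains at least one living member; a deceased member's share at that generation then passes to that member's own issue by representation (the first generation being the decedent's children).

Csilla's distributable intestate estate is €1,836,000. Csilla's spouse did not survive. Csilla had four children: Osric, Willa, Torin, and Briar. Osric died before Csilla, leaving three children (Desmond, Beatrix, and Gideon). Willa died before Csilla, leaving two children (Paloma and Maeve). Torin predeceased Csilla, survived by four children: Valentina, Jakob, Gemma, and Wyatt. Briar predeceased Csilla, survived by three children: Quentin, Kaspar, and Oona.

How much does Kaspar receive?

The entire €1,836,000 passes to the descendants.
No child survives, so the initial division is made at the grandchildren's generation.
That amount (€1,836,000) is divided into 12 shares of €153,000: Desmond, Beatrix, Gideon, Paloma, Maeve, Valentina, Jakob, Gemma, Wyatt, Quentin, Kaspar, and Oona each take €153,000.

Kaspar receives €153,000.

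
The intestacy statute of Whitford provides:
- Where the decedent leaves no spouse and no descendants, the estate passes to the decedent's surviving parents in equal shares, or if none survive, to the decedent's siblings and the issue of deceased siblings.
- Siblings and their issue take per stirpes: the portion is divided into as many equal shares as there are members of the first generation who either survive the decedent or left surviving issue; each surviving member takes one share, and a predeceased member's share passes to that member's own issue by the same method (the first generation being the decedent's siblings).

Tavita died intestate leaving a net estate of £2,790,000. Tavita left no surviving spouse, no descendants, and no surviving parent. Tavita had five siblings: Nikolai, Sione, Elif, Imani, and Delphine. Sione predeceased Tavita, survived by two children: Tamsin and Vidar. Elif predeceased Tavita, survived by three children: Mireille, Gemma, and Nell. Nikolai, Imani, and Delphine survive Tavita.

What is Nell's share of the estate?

Nell receives £186,000.

The entire £2,790,000 passes to the siblings and their issue.
That amount (£2,790,000) is divided into 5 shares of £558,000: Nikolai, Imani, and Delphine each take £558,000; Sione's £558,000 share passes to Sione's issue; Elif's £558,000 share passes to Elif's issue.
Sione's share (£558,000) is divided into 2 shares of £279,000: Tamsin and Vidar each take £279,000.
Elif's share (£558,000) is divided into 3 shares of £186,000: Mireille, Gemma, and Nell each take £186,000.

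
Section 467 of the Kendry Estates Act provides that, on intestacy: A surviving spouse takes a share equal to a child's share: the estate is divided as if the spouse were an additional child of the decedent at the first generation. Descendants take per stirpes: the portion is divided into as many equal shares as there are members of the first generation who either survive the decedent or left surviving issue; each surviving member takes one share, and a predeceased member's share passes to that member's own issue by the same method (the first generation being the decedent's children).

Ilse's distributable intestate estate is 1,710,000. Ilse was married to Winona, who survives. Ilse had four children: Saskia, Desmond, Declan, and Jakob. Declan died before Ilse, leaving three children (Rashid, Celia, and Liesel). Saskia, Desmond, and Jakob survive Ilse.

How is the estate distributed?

Winona: 342,000; Saskia: 342,000; Desmond: 342,000; Rashid: 114,000; Celia: 114,000; Liesel: 114,000; Jakob: 342,000

The spouse counts as an additional share at the children's level, so there are 5 primary shares of 342,000. Winona takes one such share (342,000).
The children's combined portion (1,368,000) is divided into 4 shares of 342,000: Saskia, Desmond, and Jakob each take 342,000; Declan's 342,000 share passes to Declan's issue.
Declan's share (342,000) is divided into 3 shares of 114,000: Rashid, Celia, and Liesel each take 114,000.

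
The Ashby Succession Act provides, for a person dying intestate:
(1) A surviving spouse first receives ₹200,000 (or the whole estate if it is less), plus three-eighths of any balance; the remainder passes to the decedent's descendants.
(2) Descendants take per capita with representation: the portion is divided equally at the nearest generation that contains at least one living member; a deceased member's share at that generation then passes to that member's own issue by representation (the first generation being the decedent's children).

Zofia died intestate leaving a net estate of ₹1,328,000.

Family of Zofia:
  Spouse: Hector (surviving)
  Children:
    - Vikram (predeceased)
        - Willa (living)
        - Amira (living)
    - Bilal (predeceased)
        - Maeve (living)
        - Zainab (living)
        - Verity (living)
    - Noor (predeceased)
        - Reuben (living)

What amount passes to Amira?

Hector first takes ₹200,000, leaving a balance of ₹1,128,000. Hector then takes three-eighths of the balance (₹423,000), for a total of ₹623,000. The remaining ₹705,000 passes to the descendants.
No child survives, so the initial division is made at the grandchildren's generation.
The descendants' portion (₹705,000) is divided into 6 shares of ₹117,500: Willa, Amira, Maeve, Zainab, Verity, and Reuben each take ₹117,500.

Amira receives ₹117,500.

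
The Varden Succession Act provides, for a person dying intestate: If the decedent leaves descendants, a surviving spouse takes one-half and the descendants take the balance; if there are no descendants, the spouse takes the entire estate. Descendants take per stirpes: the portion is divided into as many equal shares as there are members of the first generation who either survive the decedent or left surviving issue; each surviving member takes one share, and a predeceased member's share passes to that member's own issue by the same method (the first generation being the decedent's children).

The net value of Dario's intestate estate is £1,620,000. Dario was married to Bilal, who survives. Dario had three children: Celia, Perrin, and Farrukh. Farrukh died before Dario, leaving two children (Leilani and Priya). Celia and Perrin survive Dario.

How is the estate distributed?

Bilal: £810,000; Celia: £270,000; Perrin: £270,000; Leilani: £135,000; Priya: £135,000

Bilal takes one-half of £1,620,000 = £810,000. The remaining £810,000 passes to the descendants.
The descendants' portion (£810,000) is divided into 3 shares of £270,000: Celia and Perrin each take £270,000; Farrukh's £270,000 share passes to Farrukh's issue.
Farrukh's share (£270,000) is divided into 2 shares of £135,000: Leilani and Priya each take £135,000.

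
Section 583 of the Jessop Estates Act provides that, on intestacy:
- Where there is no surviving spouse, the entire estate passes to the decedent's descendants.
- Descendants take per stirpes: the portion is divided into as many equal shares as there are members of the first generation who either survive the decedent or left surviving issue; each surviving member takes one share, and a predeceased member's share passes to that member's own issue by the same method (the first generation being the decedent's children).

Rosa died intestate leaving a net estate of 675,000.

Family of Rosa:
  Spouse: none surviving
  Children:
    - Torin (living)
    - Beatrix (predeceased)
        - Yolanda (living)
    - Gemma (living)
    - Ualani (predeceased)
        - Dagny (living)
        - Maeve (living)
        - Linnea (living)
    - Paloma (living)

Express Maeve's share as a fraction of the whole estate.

Maeve receives 1/15 of the estate.

The entire 675,000 passes to the descendants.
That amount (675,000) is divided into 5 shares of 135,000: Torin, Gemma, and Paloma each take 135,000; Beatrix's 135,000 share passes to Beatrix's issue; Ualani's 135,000 share passes to Ualani's issue.
Beatrix's share (135,000) passes entirely to Yolanda.
Ualani's share (135,000) is divided into 3 shares of 45,000: Dagny, Maeve, and Linnea each take 45,000.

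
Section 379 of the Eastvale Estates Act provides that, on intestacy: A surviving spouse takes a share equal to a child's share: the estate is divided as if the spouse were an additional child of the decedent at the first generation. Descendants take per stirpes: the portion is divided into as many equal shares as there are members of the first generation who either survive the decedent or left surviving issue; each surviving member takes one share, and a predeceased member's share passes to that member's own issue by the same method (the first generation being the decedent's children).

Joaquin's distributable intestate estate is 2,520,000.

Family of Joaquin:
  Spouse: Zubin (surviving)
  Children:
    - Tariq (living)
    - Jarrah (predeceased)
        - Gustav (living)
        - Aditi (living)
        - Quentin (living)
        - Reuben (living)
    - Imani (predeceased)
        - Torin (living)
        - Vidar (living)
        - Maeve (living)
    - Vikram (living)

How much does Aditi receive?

The spouse counts as an additional share at the children's level, so there are 5 primary shares of 504,000. Zubin takes one such share (504,000).
The children's combined portion (2,016,000) is divided into 4 shares of 504,000: Tariq and Vikram each take 504,000; Jarrah's 504,000 share passes to Jarrah's issue; Imani's 504,000 share passes to Imani's issue.
Jarrah's share (504,000) is divided into 4 shares of 126,000: Gustav, Aditi, Quentin, and Reuben each take 126,000.
Imani's share (504,000) is divided into 3 shares of 168,000: Torin, Vidar, and Maeve each take 168,000.

Aditi receives 126,000.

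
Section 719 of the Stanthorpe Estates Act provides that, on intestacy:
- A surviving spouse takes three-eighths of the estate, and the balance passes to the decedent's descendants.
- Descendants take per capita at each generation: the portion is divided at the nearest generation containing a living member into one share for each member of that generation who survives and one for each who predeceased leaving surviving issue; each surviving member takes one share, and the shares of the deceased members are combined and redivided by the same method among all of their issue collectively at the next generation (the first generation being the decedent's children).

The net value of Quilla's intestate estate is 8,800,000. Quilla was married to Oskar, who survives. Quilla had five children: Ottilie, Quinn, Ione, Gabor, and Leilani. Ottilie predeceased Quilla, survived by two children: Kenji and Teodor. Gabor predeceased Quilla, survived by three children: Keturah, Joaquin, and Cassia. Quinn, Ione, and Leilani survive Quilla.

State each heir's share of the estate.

Oskar takes three-eighths of 8,800,000 = 3,300,000. The remaining 5,500,000 passes to the descendants.
The descendants' portion (5,500,000) is divided at the children's generation into 5 shares of 1,100,000. Quinn, Ione, and Leilani each take 1,100,000. The 2 shares of the deceased (Ottilie and Gabor) are combined into a pool of 2,200,000.
That pool (2,200,000) is divided at the grandchildren's generation equally among Kenji, Teodor, Keturah, Joaquin, and Cassia: 440,000 each.

Oskar: 3,300,000; Kenji: 440,000; Teodor: 440,000; Quinn: 1,100,000; Ione: 1,100,000; Keturah: 440,000; Joaquin: 440,000; Cassia: 440,000; Leilani: 1,100,000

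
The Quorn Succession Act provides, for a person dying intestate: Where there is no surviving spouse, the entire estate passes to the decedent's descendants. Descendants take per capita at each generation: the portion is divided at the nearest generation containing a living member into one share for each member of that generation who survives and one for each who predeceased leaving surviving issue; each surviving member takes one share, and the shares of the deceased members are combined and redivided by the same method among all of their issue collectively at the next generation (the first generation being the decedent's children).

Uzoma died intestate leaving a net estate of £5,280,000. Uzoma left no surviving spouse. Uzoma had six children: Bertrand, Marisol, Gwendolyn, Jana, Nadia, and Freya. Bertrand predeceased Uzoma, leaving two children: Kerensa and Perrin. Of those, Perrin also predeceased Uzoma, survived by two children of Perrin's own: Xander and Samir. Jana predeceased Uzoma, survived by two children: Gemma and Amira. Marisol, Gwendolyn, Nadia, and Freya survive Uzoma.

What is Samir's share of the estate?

The entire £5,280,000 passes to the descendants.
That amount (£5,280,000) is divided at the children's generation into 6 shares of £880,000. Marisol, Gwendolyn, Nadia, and Freya each take £880,000. The 2 shares of the deceased (Bertrand and Jana) are combined into a pool of £1,760,000.
That pool (£1,760,000) is divided at the grandchildren's generation into 4 shares of £440,000. Kerensa, Gemma, and Amira each take £440,000. The remaining share for the deceased Perrin (£440,000) is carried to the next generation.
That pool (£440,000) is divided at the great-grandchildren's generation equally among Xander and Samir: £220,000 each.

Samir receives £220,000.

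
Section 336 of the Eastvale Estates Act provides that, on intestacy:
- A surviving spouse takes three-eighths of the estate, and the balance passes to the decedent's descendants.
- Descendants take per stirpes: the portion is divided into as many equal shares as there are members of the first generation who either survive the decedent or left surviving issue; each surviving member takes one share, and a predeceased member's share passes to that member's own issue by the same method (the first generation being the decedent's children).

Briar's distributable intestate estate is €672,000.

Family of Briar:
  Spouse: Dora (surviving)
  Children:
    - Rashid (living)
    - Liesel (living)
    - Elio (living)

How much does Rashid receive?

Dora takes three-eighths of €672,000 = €252,000. The remaining €420,000 passes to the descendants.
The descendants' portion (€420,000) is divided into 3 shares of €140,000: Rashid, Liesel, and Elio each take €140,000.

Rashid receives €140,000.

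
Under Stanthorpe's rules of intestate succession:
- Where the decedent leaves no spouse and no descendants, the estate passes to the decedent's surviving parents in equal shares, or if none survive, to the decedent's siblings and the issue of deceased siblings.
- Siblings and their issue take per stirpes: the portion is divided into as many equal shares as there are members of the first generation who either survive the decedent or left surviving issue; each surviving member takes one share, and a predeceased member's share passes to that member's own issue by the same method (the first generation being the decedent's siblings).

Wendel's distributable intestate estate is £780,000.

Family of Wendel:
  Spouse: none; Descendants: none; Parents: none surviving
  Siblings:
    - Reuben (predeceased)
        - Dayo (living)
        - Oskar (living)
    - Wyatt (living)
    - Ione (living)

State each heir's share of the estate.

The entire £780,000 passes to the siblings and their issue.
That amount (£780,000) is divided into 3 shares of £260,000: Wyatt and Ione each take £260,000; Reuben's £260,000 share passes to Reuben's issue.
Reuben's share (£260,000) is divided into 2 shares of £130,000: Dayo and Oskar each take £130,000.

Dayo: £130,000; Oskar: £130,000; Wyatt: £260,000; Ione: £260,000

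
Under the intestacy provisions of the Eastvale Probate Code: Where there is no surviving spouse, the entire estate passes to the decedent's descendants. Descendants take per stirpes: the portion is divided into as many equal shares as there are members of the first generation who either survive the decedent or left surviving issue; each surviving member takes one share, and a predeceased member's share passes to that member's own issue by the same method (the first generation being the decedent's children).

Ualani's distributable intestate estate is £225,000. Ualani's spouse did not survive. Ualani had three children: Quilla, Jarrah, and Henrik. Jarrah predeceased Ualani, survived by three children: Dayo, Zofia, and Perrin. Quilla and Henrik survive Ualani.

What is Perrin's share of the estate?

The entire £225,000 passes to the descendants.
That amount (£225,000) is divided into 3 shares of £75,000: Quilla and Henrik each take £75,000; Jarrah's £75,000 share passes to Jarrah's issue.
Jarrah's share (£75,000) is divided into 3 shares of £25,000: Dayo, Zofia, and Perrin each take £25,000.

Perrin receives £25,000.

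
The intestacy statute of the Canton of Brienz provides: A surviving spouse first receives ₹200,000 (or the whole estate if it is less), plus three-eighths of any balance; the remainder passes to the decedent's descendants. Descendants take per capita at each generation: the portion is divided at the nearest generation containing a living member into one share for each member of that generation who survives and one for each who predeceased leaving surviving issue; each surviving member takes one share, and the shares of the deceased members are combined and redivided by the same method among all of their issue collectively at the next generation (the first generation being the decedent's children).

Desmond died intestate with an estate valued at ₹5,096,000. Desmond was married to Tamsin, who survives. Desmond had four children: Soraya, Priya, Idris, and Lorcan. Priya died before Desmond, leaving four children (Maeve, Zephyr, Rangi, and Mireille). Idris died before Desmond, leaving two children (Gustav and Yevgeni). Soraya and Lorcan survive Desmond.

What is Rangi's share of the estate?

Rangi receives ₹255,000.

Tamsin first takes ₹200,000, leaving a balance of ₹4,896,000. Tamsin then takes three-eighths of the balance (₹1,836,000), for a total of ₹2,036,000. The remaining ₹3,060,000 passes to the descendants.
The descendants' portion (₹3,060,000) is divided at the children's generation into 4 shares of ₹765,000. Soraya and Lorcan each take ₹765,000. The 2 shares of the deceased (Priya and Idris) are combined into a pool of ₹1,530,000.
That pool (₹1,530,000) is divided at the grandchildren's generation equally among Maeve, Zephyr, Rangi, Mireille, Gustav, and Yevgeni: ₹255,000 each.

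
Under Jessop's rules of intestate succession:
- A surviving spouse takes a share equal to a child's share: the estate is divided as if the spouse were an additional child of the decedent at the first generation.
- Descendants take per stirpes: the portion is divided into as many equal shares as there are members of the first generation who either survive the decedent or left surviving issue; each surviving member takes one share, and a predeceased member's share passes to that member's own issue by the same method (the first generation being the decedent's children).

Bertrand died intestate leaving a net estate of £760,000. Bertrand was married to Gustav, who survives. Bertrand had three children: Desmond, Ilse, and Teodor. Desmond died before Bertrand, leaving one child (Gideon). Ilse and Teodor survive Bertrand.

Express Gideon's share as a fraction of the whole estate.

Gideon receives 1/4 of the estate.

The spouse counts as an additional share at the children's level, so there are 4 primary shares of £190,000. Gustav takes one such share (£190,000).
The children's combined portion (£570,000) is divided into 3 shares of £190,000: Ilse and Teodor each take £190,000; Desmond's £190,000 share passes to Desmond's issue.
Desmond's share (£190,000) passes entirely to Gideon.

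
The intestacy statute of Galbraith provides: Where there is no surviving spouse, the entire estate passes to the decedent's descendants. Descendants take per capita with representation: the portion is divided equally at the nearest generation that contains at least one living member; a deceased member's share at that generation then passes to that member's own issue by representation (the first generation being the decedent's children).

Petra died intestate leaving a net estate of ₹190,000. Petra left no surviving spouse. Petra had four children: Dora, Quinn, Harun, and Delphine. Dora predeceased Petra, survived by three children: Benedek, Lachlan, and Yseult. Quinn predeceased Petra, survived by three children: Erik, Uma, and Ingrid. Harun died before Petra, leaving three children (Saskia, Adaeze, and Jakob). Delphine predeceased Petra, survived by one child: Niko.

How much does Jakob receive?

Jakob receives ₹19,000.

The entire ₹190,000 passes to the descendants.
No child survives, so the initial division is made at the grandchildren's generation.
That amount (₹190,000) is divided into 10 shares of ₹19,000: Benedek, Lachlan, Yseult, Erik, Uma, Ingrid, Saskia, Adaeze, Jakob, and Niko each take ₹19,000.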